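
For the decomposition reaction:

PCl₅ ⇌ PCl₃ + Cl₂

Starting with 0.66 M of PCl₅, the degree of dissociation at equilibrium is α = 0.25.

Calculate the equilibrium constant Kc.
K_c = 0.0550

x = α·[A]₀ = 0.25 × 0.66 = 0.165 M dissociated.
At eq: [PCl₅] = 0.66 − 0.165 = 0.495 M; [PCl₃] = [Cl₂] = x = 0.165 M.
Kc = [PCl₃][Cl₂]/[PCl₅] = (0.165)²/0.495 = 0.055.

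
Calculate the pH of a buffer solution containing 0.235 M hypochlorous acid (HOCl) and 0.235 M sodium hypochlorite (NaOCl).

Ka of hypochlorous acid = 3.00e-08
pH = 7.52

pKa = -log(3.00e-08) = 7.52. pH = pKa + log([A⁻]/[HA]) = 7.52 + log(0.235/0.235)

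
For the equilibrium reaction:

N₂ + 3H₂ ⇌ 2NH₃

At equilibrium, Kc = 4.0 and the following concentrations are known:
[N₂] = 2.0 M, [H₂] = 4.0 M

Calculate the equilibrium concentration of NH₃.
[NH₃] = 22.6274 M

Kc = ([NH₃]^2) / ([N₂] × [H₂]^3) = 4.0
[NH₃]^2 = Kc · (reactant terms)/(other product terms) = 4.0 · 128 / 1 = 512
[NH₃] = (512)^(1/2) = 22.6274 M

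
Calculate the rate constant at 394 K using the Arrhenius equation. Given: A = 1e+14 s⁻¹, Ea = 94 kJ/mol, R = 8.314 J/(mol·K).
3.45e+01 s⁻¹

k = A·exp(-Ea/(R·T)) = 1e+14·exp(-94000/(8.314·394)) = 1e+14·exp(-28.6960) = 1e+14·3.4473e-13 = 3.45e+01 s⁻¹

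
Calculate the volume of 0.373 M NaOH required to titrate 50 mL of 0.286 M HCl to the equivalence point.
V_{base} = 38.3 mL

At equivalence: moles acid = moles base.
moles HCl = 0.286 M × 0.05 L = 0.0143 mol
V_NaOH = 0.0143 mol ÷ 0.373 M = 0.03834 L = 38.3 mL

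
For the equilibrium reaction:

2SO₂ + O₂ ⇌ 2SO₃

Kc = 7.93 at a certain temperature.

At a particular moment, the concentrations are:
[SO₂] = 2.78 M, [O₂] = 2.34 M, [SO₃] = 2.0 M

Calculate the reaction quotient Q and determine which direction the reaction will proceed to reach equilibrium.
Q = 0.221, Q < K, reaction proceeds forward (toward products)

Q = ([SO₃]^2) / ([SO₂]^2 × [O₂])
  = ((2.0)^2) / ((2.78)^2·(2.34)) = 4/18.084 = 0.2212
Since Q = 0.2212 < Kc = 7.93, the reaction proceeds forward (toward products) to reach equilibrium.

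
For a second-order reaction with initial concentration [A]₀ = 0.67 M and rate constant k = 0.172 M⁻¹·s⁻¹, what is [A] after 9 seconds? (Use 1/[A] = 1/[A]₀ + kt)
0.3289 M

1/[A] = 1/[A]₀ + k·t = 1/0.67 + (0.172)·(9) = 1.4925 + 1.5480 = 3.0405
[A] = 1/3.0405 = 0.3289 M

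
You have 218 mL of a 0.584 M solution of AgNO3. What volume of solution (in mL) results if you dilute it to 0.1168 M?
Using M₁V₁ = M₂V₂:
0.584 × 218 = 0.1168 × V₂
V₂ = (0.584 × 218) / 0.1168 = 1090 mL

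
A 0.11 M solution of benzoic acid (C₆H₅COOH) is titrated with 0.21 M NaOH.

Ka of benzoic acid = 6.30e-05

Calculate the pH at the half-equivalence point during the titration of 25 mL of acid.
pH = pKa = 4.20

At the half-equivalence point, [HA] = [A⁻], so by Henderson–Hasselbalch pH = pKa + log(1) = pKa.
pKa = −log(6.30e-05) = 4.20.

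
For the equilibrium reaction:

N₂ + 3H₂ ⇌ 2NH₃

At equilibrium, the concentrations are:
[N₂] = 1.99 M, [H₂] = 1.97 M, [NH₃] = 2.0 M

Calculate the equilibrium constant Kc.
K_c = 0.2629

Kc = ([NH₃]^2) / ([N₂] × [H₂]^3)
   = ((2.0)^2) / ((1.99)·(1.97)^3)
   = 4 / 15.214 = 0.2629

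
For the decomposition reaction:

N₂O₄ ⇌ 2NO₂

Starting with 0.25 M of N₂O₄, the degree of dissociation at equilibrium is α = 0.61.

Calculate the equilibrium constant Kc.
K_c = 0.9541

x = α·[A]₀ = 0.61 × 0.25 = 0.1525 M dissociated.
At eq: [N₂O₄] = 0.25 − 0.1525 = 0.0975 M; [NO₂] = 2x = 0.305 M.
Kc = [NO₂]²/[N₂O₄] = (0.305)²/0.0975 = 0.9541.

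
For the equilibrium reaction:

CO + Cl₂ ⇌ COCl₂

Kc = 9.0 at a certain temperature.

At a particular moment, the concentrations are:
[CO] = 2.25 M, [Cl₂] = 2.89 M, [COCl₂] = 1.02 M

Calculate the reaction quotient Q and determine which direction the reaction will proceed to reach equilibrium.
Q = 0.157, Q < K, reaction proceeds forward (toward products)

Q = ([COCl₂]) / ([CO] × [Cl₂])
  = ((1.02)) / ((2.25)·(2.89)) = 1.02/6.5025 = 0.1569
Since Q = 0.1569 < Kc = 9.0, the reaction proceeds forward (toward products) to reach equilibrium.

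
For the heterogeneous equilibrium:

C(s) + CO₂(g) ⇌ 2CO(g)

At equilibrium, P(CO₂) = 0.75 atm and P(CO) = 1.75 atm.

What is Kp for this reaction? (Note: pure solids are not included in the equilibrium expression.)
K_p = 4.083

Solid C is excluded.
Kp = P(CO)²/P(CO₂) = (1.75)²/0.75 = 3.062/0.75 = 4.083.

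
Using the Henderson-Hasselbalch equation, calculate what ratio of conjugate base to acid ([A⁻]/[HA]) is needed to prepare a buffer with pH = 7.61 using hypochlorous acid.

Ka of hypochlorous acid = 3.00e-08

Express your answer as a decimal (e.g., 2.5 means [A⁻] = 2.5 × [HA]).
[A⁻]/[HA] = 1.222

pKa = −log(3.00e-08) = 7.5229. pH = pKa + log([A⁻]/[HA]). 7.61 = 7.5229 + log(ratio). log(ratio) = 7.61 − 7.5229 = 0.0871. ratio = 10^(0.0871) = 1.222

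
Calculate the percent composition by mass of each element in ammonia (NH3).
N: 82.27%, H: 17.76%

Molar mass of NH3 = 17.03 g/mol
% N = (1 × 14.01) / 17.03 × 100% = 14.01 / 17.03 × 100% = 82.27%
% H = (3 × 1.008) / 17.03 × 100% = 3.024 / 17.03 × 100% = 17.76%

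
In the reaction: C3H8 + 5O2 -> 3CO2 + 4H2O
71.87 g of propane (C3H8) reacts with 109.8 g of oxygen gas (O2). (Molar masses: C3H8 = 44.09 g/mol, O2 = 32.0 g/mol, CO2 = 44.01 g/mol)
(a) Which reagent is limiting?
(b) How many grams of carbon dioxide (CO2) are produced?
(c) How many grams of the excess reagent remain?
(a) O2, (b) 90.61 g, (c) 41.61 g

Moles of C3H8 = 71.87 g ÷ 44.09 g/mol = 1.63007 mol
Moles of O2 = 109.8 g ÷ 32.0 g/mol = 3.43125 mol
Moles ÷ coefficient: C3H8: 1.63007/1 = 1.63, O2: 3.43125/5 = 0.6863
(a) O2 has the smaller value, so O2 is the limiting reagent.
(b) Moles of CO2 = 3.43125 mol O2 × (3/5) = 2.05875 mol; mass = 2.05875 mol × 44.01 g/mol = 90.61 g
(c) C3H8 consumed = 3.43125 × (1/5) = 0.68625 mol; remaining = 1.63007 − 0.68625 = 0.943825 mol; mass = 0.943825 mol × 44.09 g/mol = 41.61 g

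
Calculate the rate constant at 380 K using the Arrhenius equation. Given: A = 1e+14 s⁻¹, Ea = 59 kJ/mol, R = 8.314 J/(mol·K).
7.76e+05 s⁻¹

k = A·exp(-Ea/(R·T)) = 1e+14·exp(-59000/(8.314·380)) = 1e+14·exp(-18.6749) = 1e+14·7.7552e-09 = 7.76e+05 s⁻¹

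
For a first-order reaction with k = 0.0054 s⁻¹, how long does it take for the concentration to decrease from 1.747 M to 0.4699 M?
243.17 s

From ln[A] = ln[A]₀ - k·t: t = ln([A]₀/[A])/k = ln(1.747/0.4699)/0.0054 = ln(3.7178)/0.0054 = 1.3131/0.0054 = 243.17 s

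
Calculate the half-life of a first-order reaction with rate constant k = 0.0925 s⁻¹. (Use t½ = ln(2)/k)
7.49 s

t½ = ln(2)/k = 0.6931/0.0925 = 7.49 s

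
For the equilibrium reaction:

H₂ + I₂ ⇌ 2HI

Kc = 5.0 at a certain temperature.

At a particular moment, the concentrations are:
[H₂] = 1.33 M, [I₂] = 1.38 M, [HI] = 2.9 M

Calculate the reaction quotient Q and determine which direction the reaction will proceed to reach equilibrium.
Q = 4.582, Q < K, reaction proceeds forward (toward products)

Q = ([HI]^2) / ([H₂] × [I₂])
  = ((2.9)^2) / ((1.33)·(1.38)) = 8.41/1.8354 = 4.582
Since Q = 4.582 < Kc = 5.0, the reaction proceeds forward (toward products) to reach equilibrium.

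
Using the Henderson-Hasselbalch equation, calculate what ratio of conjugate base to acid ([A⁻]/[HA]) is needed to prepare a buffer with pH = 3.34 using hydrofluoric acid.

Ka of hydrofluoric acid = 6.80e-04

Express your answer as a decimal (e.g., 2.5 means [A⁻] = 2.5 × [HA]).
[A⁻]/[HA] = 1.488

pKa = −log(6.80e-04) = 3.1675. pH = pKa + log([A⁻]/[HA]). 3.34 = 3.1675 + log(ratio). log(ratio) = 3.34 − 3.1675 = 0.1725. ratio = 10^(0.1725) = 1.488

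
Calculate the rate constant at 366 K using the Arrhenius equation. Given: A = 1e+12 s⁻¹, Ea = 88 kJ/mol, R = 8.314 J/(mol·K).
2.76e-01 s⁻¹

k = A·exp(-Ea/(R·T)) = 1e+12·exp(-88000/(8.314·366)) = 1e+12·exp(-28.9196) = 1e+12·2.7568e-13 = 2.76e-01 s⁻¹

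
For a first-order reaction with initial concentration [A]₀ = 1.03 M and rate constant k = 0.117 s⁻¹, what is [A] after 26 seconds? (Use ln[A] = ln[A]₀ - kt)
0.0492 M

ln[A] = ln[A]₀ - k·t = ln(1.03) - (0.117)·(26) = 0.0296 - 3.0420 = -3.0124
[A] = e^(-3.0124) = 0.0492 M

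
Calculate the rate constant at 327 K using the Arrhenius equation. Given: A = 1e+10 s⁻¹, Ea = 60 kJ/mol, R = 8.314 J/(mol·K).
2.60e+00 s⁻¹

k = A·exp(-Ea/(R·T)) = 1e+10·exp(-60000/(8.314·327)) = 1e+10·exp(-22.0695) = 1e+10·2.6021e-10 = 2.60e+00 s⁻¹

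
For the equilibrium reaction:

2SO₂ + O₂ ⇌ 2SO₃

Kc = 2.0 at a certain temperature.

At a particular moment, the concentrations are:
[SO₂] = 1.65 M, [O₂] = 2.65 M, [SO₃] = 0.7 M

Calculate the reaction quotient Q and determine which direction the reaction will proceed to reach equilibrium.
Q = 0.068, Q < K, reaction proceeds forward (toward products)

Q = ([SO₃]^2) / ([SO₂]^2 × [O₂])
  = ((0.7)^2) / ((1.65)^2·(2.65)) = 0.49/7.2146 = 0.06792
Since Q = 0.06792 < Kc = 2.0, the reaction proceeds forward (toward products) to reach equilibrium.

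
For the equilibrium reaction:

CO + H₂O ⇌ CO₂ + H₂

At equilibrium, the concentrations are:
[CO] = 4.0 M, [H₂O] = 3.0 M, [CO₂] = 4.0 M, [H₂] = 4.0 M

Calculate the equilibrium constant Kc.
K_c = 1.3333

Kc = ([CO₂] × [H₂]) / ([CO] × [H₂O])
   = ((4.0)·(4.0)) / ((4.0)·(3.0))
   = 16 / 12 = 1.3333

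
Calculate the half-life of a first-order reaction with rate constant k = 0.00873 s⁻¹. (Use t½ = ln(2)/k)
79.40 s

t½ = ln(2)/k = 0.6931/0.00873 = 79.40 s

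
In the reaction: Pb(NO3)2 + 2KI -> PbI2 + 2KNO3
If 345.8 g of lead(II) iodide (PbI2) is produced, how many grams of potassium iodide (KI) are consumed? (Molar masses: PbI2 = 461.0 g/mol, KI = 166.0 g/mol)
Moles of PbI2 = 345.8 g ÷ 461.0 g/mol = 0.750108 mol
Mole ratio: 2 mol KI / 1 mol PbI2
Moles of KI = 0.750108 × (2/1) = 1.50022 mol
Mass of KI = 1.50022 mol × 166.0 g/mol = 249 g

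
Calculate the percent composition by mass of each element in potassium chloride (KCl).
K: 52.45%, Cl: 47.55%

Molar mass of KCl = 74.55 g/mol
% K = (1 × 39.1) / 74.55 × 100% = 39.1 / 74.55 × 100% = 52.45%
% Cl = (1 × 35.45) / 74.55 × 100% = 35.45 / 74.55 × 100% = 47.55%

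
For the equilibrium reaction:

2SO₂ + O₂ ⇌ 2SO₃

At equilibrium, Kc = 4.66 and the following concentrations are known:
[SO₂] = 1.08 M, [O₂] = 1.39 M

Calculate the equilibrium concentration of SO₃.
[SO₃] = 2.7487 M

Kc = ([SO₃]^2) / ([SO₂]^2 × [O₂]) = 4.66
[SO₃]^2 = Kc · (reactant terms)/(other product terms) = 4.66 · 1.6213 / 1 = 7.5552
[SO₃] = (7.5552)^(1/2) = 2.7487 M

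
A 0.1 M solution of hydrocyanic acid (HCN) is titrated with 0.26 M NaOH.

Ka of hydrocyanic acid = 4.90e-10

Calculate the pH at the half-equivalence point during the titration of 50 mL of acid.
pH = pKa = 9.31

At the half-equivalence point, [HA] = [A⁻], so by Henderson–Hasselbalch pH = pKa + log(1) = pKa.
pKa = −log(4.90e-10) = 9.31.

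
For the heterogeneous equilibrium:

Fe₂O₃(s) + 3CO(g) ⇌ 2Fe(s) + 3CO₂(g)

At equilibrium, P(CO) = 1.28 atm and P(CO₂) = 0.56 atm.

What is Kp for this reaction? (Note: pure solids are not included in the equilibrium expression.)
K_p = 0.084

Solids (Fe₂O₃, Fe) are excluded.
Kp = P(CO₂)³/P(CO)³ = (0.56)³/(1.28)³ = 0.1756/2.097 = 0.084.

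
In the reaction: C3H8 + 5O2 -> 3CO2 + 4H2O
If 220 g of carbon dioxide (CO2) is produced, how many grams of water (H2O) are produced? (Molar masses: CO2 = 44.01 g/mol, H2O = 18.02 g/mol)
Moles of CO2 = 220 g ÷ 44.01 g/mol = 4.99886 mol
Mole ratio: 4 mol H2O / 3 mol CO2
Moles of H2O = 4.99886 × (4/3) = 6.66515 mol
Mass of H2O = 6.66515 mol × 18.02 g/mol = 120.1 g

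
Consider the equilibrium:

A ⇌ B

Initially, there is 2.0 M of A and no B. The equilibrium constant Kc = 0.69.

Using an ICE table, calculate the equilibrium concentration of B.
[B] = 0.817 M

ICE: [A] = 2.0 − x, [B] = x.
Kc = x/(2.0 − x) = 0.69 ⇒ x = 0.69·2.0/(1 + 0.69) = 1.38/1.69 = 0.8166.
[B] = x = 0.817 M.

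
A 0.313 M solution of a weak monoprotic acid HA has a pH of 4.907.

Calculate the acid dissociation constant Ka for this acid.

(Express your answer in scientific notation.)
K_a = 4.90e-10

[H⁺] = 10^(−pH) = 10^(−4.907) = 1.239e-05 M. For HA ⇌ H⁺ + A⁻, Ka = x²/(C − x) = (1.239e-05)²/(0.313 − 1.239e-05) = 4.90e-10.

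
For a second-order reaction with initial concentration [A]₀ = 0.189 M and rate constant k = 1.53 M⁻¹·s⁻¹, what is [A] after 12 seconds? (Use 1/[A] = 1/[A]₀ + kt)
0.0423 M

1/[A] = 1/[A]₀ + k·t = 1/0.189 + (1.53)·(12) = 5.2910 + 18.3600 = 23.6510
[A] = 1/23.6510 = 0.0423 M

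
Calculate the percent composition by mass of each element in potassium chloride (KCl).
K: 52.45%, Cl: 47.55%

Molar mass of KCl = 74.55 g/mol
% K = (1 × 39.1) / 74.55 × 100% = 39.1 / 74.55 × 100% = 52.45%
% Cl = (1 × 35.45) / 74.55 × 100% = 35.45 / 74.55 × 100% = 47.55%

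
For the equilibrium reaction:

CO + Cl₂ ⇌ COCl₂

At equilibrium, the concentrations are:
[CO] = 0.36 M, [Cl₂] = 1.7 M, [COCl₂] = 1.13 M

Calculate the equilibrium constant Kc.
K_c = 1.8464

Kc = ([COCl₂]) / ([CO] × [Cl₂])
   = ((1.13)) / ((0.36)·(1.7))
   = 1.13 / 0.612 = 1.8464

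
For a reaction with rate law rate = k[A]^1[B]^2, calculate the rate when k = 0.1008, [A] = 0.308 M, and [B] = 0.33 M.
0.003381 M/s

rate = k·[A]^1·[B]^2 = 0.1008·(0.308)^1·(0.33)^2 = 0.1008·0.308·0.1089 = 0.003381 M/s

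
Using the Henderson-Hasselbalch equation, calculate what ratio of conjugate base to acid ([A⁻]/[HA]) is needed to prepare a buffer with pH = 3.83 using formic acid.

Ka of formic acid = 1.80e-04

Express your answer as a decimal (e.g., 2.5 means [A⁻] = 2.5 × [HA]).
[A⁻]/[HA] = 1.217

pKa = −log(1.80e-04) = 3.7447. pH = pKa + log([A⁻]/[HA]). 3.83 = 3.7447 + log(ratio). log(ratio) = 3.83 − 3.7447 = 0.0853. ratio = 10^(0.0853) = 1.217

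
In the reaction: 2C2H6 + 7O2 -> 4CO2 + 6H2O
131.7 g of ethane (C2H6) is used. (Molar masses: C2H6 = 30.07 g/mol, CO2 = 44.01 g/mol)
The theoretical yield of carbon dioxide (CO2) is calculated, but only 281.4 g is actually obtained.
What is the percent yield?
Moles of C2H6 = 131.7 g ÷ 30.07 g/mol = 4.37978 mol
Mole ratio: 4 mol CO2 / 2 mol C2H6
Moles of CO2 = 4.37978 × (4/2) = 8.75956 mol
Theoretical yield = 8.75956 mol × 44.01 g/mol = 385.51 g
Actual yield = 281.4 g
Percent yield = (281.4 / 385.51) × 100% = 73.0%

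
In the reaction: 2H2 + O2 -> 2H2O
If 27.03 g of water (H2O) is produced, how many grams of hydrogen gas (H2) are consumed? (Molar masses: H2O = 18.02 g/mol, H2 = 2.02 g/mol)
Moles of H2O = 27.03 g ÷ 18.02 g/mol = 1.5 mol
Mole ratio: 2 mol H2 / 2 mol H2O
Moles of H2 = 1.5 × (2/2) = 1.5 mol
Mass of H2 = 1.5 mol × 2.02 g/mol = 3.03 g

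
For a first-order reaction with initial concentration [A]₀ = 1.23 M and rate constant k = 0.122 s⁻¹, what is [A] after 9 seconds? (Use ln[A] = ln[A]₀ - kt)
0.4103 M

ln[A] = ln[A]₀ - k·t = ln(1.23) - (0.122)·(9) = 0.2070 - 1.0980 = -0.8910
[A] = e^(-0.8910) = 0.4103 M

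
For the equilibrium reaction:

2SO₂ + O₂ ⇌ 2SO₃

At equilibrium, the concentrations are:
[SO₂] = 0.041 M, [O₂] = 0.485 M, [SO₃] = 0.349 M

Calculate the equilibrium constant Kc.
K_c = 1.49e+02

Kc = ([SO₃]^2) / ([SO₂]^2 × [O₂])
   = ((0.349)^2) / ((0.041)^2·(0.485))
   = 0.1218 / 0.00081529 = 1.49e+02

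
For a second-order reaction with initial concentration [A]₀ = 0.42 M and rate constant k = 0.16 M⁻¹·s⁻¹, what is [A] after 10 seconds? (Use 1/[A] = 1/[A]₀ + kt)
0.2512 M

1/[A] = 1/[A]₀ + k·t = 1/0.42 + (0.16)·(10) = 2.3810 + 1.6000 = 3.9810
[A] = 1/3.9810 = 0.2512 M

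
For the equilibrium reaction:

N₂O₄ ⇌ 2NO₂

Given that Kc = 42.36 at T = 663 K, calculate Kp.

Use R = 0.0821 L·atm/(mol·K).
K_p = 2.31e+03

Δn = (moles gaseous products) − (moles gaseous reactants) = 1
T = 663 K; RT = 0.0821 × 663 = 54.4323
Kp = Kc·(RT)^Δn = 42.36 × (54.4323)^1 = 42.36 × 54.4323 = 2.31e+03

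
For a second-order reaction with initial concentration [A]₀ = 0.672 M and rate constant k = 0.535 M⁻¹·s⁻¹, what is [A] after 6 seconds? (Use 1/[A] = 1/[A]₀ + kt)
0.2129 M

1/[A] = 1/[A]₀ + k·t = 1/0.672 + (0.535)·(6) = 1.4881 + 3.2100 = 4.6981
[A] = 1/4.6981 = 0.2129 M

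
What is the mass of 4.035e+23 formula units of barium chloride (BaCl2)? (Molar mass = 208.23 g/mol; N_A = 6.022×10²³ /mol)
Moles = 4.035e+23 ÷ 6.022×10²³ = 0.670043 mol
Mass = 0.670043 mol × 208.23 g/mol = 139.5 g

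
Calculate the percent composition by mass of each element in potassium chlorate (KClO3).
K: 31.91%, Cl: 28.93%, O: 39.17%

Molar mass of KClO3 = 122.55 g/mol
% K = (1 × 39.1) / 122.55 × 100% = 39.1 / 122.55 × 100% = 31.91%
% Cl = (1 × 35.45) / 122.55 × 100% = 35.45 / 122.55 × 100% = 28.93%
% O = (3 × 16.0) / 122.55 × 100% = 48 / 122.55 × 100% = 39.17%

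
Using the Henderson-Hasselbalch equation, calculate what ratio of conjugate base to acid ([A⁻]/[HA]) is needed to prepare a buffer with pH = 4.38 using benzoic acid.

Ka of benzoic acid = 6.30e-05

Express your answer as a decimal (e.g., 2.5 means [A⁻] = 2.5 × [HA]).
[A⁻]/[HA] = 1.511

pKa = −log(6.30e-05) = 4.2007. pH = pKa + log([A⁻]/[HA]). 4.38 = 4.2007 + log(ratio). log(ratio) = 4.38 − 4.2007 = 0.1793. ratio = 10^(0.1793) = 1.511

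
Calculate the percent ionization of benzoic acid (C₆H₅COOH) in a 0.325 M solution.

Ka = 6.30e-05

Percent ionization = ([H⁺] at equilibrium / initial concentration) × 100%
Percent ionization = 1.38%

Let x = [H⁺]. Ka = x²/(C - x) ⇒ x² + (6.30e-05)x - (6.30e-05)(0.325) = 0. x = 4.4935e-03. Percent = (4.4935e-03/0.325) × 100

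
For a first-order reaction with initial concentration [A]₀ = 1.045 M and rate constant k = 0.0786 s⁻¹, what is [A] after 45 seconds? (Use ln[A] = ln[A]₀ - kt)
0.0304 M

ln[A] = ln[A]₀ - k·t = ln(1.045) - (0.0786)·(45) = 0.0440 - 3.5370 = -3.4930
[A] = e^(-3.4930) = 0.0304 M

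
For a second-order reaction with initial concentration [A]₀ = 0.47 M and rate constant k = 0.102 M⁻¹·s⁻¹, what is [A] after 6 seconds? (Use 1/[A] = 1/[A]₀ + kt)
0.3650 M

1/[A] = 1/[A]₀ + k·t = 1/0.47 + (0.102)·(6) = 2.1277 + 0.6120 = 2.7397
[A] = 1/2.7397 = 0.3650 M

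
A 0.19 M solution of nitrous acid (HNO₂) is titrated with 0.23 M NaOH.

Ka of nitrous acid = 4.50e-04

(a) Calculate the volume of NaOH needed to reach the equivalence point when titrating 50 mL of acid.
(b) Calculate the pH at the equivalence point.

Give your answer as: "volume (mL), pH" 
V = 41.3 mL, pH = 8.18

(a) At equivalence: moles acid = moles base.
moles acid = 0.19 × 0.05 = 0.0095 mol; V_NaOH = 0.0095/0.23 = 0.0413 L = 41.3 mL.
(b) At equivalence, all acid → conjugate base A⁻ at [A⁻] = 0.0095/0.0913 = 0.104 M.
Kb = Kw/Ka = 1.0e-14/4.50e-04 = 2.222e-11; [OH⁻] = √(Kb·[A⁻]) = 1.521e-06; pOH = 5.82; pH = 14 − pOH = 8.18.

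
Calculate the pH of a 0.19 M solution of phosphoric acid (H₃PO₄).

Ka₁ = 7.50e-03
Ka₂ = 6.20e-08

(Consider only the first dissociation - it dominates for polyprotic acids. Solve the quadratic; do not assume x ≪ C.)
pH = 1.47

x² + Ka₁·x − Ka₁·C = 0 with Ka₁ = 7.50e-03, C = 0.19.
x = (−Ka₁ + √(Ka₁² + 4·Ka₁·C))/2 = 3.4185e-02 M, so pH = 1.47.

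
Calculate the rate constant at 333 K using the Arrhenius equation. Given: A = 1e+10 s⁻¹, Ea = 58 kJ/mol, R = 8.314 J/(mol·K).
7.98e+00 s⁻¹

k = A·exp(-Ea/(R·T)) = 1e+10·exp(-58000/(8.314·333)) = 1e+10·exp(-20.9495) = 1e+10·7.9753e-10 = 7.98e+00 s⁻¹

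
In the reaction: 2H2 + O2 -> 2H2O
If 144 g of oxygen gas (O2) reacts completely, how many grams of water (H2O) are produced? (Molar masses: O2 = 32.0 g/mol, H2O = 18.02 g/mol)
Moles of O2 = 144 g ÷ 32.0 g/mol = 4.5 mol
Mole ratio: 2 mol H2O / 1 mol O2
Moles of H2O = 4.5 × (2/1) = 9 mol
Mass of H2O = 9 mol × 18.02 g/mol = 162.2 g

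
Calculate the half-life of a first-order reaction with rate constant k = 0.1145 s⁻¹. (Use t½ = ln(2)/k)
6.05 s

t½ = ln(2)/k = 0.6931/0.1145 = 6.05 s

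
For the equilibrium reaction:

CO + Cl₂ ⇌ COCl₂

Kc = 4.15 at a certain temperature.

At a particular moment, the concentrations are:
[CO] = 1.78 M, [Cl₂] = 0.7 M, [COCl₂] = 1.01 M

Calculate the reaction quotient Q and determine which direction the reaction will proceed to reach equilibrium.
Q = 0.811, Q < K, reaction proceeds forward (toward products)

Q = ([COCl₂]) / ([CO] × [Cl₂])
  = ((1.01)) / ((1.78)·(0.7)) = 1.01/1.246 = 0.8106
Since Q = 0.8106 < Kc = 4.15, the reaction proceeds forward (toward products) to reach equilibrium.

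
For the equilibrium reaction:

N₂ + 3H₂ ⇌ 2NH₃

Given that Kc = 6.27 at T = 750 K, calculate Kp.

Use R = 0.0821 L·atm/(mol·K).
K_p = 0.0017

Δn = (moles gaseous products) − (moles gaseous reactants) = -2
T = 750 K; RT = 0.0821 × 750 = 61.575
Kp = Kc·(RT)^Δn = 6.27 × (61.575)^-2 = 6.27 × 0.000263749 = 0.0017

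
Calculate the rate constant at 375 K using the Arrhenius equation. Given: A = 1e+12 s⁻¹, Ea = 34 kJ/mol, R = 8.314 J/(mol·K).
1.84e+07 s⁻¹

k = A·exp(-Ea/(R·T)) = 1e+12·exp(-34000/(8.314·375)) = 1e+12·exp(-10.9053) = 1e+12·1.8361e-05 = 1.84e+07 s⁻¹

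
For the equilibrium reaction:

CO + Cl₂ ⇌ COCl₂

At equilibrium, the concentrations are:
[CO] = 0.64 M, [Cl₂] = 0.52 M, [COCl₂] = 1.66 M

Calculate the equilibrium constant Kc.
K_c = 4.9880

Kc = ([COCl₂]) / ([CO] × [Cl₂])
   = ((1.66)) / ((0.64)·(0.52))
   = 1.66 / 0.3328 = 4.9880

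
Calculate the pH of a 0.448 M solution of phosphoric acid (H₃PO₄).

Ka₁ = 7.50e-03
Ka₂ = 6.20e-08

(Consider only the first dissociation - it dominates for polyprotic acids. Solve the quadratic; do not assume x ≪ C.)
pH = 1.26

x² + Ka₁·x − Ka₁·C = 0 with Ka₁ = 7.50e-03, C = 0.448.
x = (−Ka₁ + √(Ka₁² + 4·Ka₁·C))/2 = 5.4337e-02 M, so pH = 1.26.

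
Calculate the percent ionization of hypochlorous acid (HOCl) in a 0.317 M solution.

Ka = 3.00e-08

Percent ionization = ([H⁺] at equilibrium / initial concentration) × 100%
Percent ionization = 0.0308%

Let x = [H⁺]. Ka = x²/(C - x) ⇒ x² + (3.00e-08)x - (3.00e-08)(0.317) = 0. x = 9.7504e-05. Percent = (9.7504e-05/0.317) × 100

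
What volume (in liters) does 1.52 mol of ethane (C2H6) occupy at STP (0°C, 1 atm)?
At STP, 1 mol of gas occupies 22.4 L
Volume = 1.52 mol × 22.4 L/mol = 34.05 L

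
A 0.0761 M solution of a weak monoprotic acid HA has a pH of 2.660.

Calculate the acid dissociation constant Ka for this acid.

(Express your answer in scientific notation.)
K_a = 6.48e-05

[H⁺] = 10^(−pH) = 10^(−2.660) = 2.188e-03 M. For HA ⇌ H⁺ + A⁻, Ka = x²/(C − x) = (2.188e-03)²/(0.0761 − 2.188e-03) = 6.48e-05.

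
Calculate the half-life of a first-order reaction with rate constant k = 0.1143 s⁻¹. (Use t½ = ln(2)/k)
6.06 s

t½ = ln(2)/k = 0.6931/0.1143 = 6.06 s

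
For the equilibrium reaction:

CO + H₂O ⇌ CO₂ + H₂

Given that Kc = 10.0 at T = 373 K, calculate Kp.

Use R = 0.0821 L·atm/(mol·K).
K_p = 10.0000

Δn = (moles gaseous products) − (moles gaseous reactants) = 0
T = 373 K; RT = 0.0821 × 373 = 30.6233
Kp = Kc·(RT)^Δn = 10.0 × (30.6233)^0 = 10.0 × 1 = 10.0000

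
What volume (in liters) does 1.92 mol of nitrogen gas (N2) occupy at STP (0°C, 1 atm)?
At STP, 1 mol of gas occupies 22.4 L
Volume = 1.92 mol × 22.4 L/mol = 43.01 L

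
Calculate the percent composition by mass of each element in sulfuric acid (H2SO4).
H: 2.06%, S: 32.69%, O: 65.25%

Molar mass of H2SO4 = 98.09 g/mol
% H = (2 × 1.008) / 98.09 × 100% = 2.016 / 98.09 × 100% = 2.06%
% S = (1 × 32.07) / 98.09 × 100% = 32.07 / 98.09 × 100% = 32.69%
% O = (4 × 16.0) / 98.09 × 100% = 64 / 98.09 × 100% = 65.25%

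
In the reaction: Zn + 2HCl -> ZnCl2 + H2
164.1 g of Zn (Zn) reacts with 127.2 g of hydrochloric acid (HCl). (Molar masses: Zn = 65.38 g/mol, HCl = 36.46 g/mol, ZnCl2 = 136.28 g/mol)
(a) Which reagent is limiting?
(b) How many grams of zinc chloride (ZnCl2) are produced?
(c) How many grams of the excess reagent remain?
(a) HCl, (b) 237.7 g, (c) 50.05 g

Moles of Zn = 164.1 g ÷ 65.38 g/mol = 2.50994 mol
Moles of HCl = 127.2 g ÷ 36.46 g/mol = 3.48875 mol
Moles ÷ coefficient: Zn: 2.50994/1 = 2.51, HCl: 3.48875/2 = 1.744
(a) HCl has the smaller value, so HCl is the limiting reagent.
(b) Moles of ZnCl2 = 3.48875 mol HCl × (1/2) = 1.74438 mol; mass = 1.74438 mol × 136.28 g/mol = 237.7 g
(c) Zn consumed = 3.48875 × (1/2) = 1.74438 mol; remaining = 2.50994 − 1.74438 = 0.765564 mol; mass = 0.765564 mol × 65.38 g/mol = 50.05 g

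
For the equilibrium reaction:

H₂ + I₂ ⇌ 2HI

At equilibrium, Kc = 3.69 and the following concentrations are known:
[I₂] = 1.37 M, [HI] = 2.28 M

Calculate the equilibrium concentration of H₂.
[H₂] = 1.0283 M

Kc = ([HI]^2) / ([H₂] × [I₂]) = 3.69
[H₂]^1 = (product terms)/(Kc · other reactant terms) = 5.1984 / (3.69 · 1.37) = 1.0283
[H₂] = 1.0283 M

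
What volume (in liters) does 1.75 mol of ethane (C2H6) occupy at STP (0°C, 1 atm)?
At STP, 1 mol of gas occupies 22.4 L
Volume = 1.75 mol × 22.4 L/mol = 39.20 L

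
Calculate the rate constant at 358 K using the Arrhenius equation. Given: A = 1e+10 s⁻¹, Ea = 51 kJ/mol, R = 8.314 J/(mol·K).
3.62e+02 s⁻¹

k = A·exp(-Ea/(R·T)) = 1e+10·exp(-51000/(8.314·358)) = 1e+10·exp(-17.1347) = 1e+10·3.6181e-08 = 3.62e+02 s⁻¹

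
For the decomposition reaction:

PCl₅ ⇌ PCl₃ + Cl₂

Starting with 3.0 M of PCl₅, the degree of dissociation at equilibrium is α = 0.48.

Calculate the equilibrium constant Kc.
K_c = 1.3292

x = α·[A]₀ = 0.48 × 3.0 = 1.44 M dissociated.
At eq: [PCl₅] = 3.0 − 1.44 = 1.56 M; [PCl₃] = [Cl₂] = x = 1.44 M.
Kc = [PCl₃][Cl₂]/[PCl₅] = (1.44)²/1.56 = 1.329.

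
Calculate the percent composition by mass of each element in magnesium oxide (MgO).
Mg: 60.31%, O: 39.69%

Molar mass of MgO = 40.31 g/mol
% Mg = (1 × 24.31) / 40.31 × 100% = 24.31 / 40.31 × 100% = 60.31%
% O = (1 × 16.0) / 40.31 × 100% = 16 / 40.31 × 100% = 39.69%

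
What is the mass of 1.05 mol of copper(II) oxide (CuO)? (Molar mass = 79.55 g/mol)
Mass = 1.05 mol × 79.55 g/mol = 83.53 g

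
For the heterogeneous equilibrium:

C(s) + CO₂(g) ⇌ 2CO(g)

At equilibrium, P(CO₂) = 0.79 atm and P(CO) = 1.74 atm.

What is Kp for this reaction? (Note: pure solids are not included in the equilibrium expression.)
K_p = 3.832

Solid C is excluded.
Kp = P(CO)²/P(CO₂) = (1.74)²/0.79 = 3.028/0.79 = 3.832.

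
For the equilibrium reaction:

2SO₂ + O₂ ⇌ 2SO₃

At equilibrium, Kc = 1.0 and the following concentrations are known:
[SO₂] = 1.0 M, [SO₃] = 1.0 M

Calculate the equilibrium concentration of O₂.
[O₂] = 1.0000 M

Kc = ([SO₃]^2) / ([SO₂]^2 × [O₂]) = 1.0
[O₂]^1 = (product terms)/(Kc · other reactant terms) = 1 / (1.0 · 1) = 1
[O₂] = 1.0000 M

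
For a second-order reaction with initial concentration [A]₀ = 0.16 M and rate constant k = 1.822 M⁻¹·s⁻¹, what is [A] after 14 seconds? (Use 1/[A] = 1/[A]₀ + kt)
0.0315 M

1/[A] = 1/[A]₀ + k·t = 1/0.16 + (1.822)·(14) = 6.2500 + 25.5080 = 31.7580
[A] = 1/31.7580 = 0.0315 M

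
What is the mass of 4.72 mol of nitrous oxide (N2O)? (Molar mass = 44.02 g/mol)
Mass = 4.72 mol × 44.02 g/mol = 207.8 g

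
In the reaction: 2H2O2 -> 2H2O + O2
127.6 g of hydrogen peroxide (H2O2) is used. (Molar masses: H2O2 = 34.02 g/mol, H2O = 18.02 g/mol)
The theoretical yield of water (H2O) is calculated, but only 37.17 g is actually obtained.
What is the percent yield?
Moles of H2O2 = 127.6 g ÷ 34.02 g/mol = 3.75073 mol
Mole ratio: 2 mol H2O / 2 mol H2O2
Moles of H2O = 3.75073 × (2/2) = 3.75073 mol
Theoretical yield = 3.75073 mol × 18.02 g/mol = 67.588 g
Actual yield = 37.17 g
Percent yield = (37.17 / 67.588) × 100% = 55.0%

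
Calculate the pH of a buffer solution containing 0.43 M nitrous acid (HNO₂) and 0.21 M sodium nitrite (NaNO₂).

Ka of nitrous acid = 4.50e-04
pH = 3.04

pKa = -log(4.50e-04) = 3.35. pH = pKa + log([A⁻]/[HA]) = 3.35 + log(0.21/0.43)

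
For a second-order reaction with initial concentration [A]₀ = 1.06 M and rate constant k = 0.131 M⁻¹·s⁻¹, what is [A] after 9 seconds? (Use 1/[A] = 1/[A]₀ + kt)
0.4712 M

1/[A] = 1/[A]₀ + k·t = 1/1.06 + (0.131)·(9) = 0.9434 + 1.1790 = 2.1224
[A] = 1/2.1224 = 0.4712 M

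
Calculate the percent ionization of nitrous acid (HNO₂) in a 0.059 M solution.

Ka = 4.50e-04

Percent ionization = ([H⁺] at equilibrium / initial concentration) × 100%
Percent ionization = 8.36%

Let x = [H⁺]. Ka = x²/(C - x) ⇒ x² + (4.50e-04)x - (4.50e-04)(0.059) = 0. x = 4.9326e-03. Percent = (4.9326e-03/0.059) × 100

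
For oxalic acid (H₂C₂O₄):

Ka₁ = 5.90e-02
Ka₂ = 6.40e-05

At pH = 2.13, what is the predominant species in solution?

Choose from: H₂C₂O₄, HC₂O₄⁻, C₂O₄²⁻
HC₂O₄⁻

pKa1 = 1.23, pKa2 = 4.19. Each pKa is the crossover between adjacent species; pH = 2.13 lies in the region where HC₂O₄⁻ predominates.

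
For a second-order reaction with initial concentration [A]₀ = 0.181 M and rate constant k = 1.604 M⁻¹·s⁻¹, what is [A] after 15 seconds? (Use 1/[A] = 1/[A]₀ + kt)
0.0338 M

1/[A] = 1/[A]₀ + k·t = 1/0.181 + (1.604)·(15) = 5.5249 + 24.0600 = 29.5849
[A] = 1/29.5849 = 0.0338 M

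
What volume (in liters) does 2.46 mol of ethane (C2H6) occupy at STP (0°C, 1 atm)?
At STP, 1 mol of gas occupies 22.4 L
Volume = 2.46 mol × 22.4 L/mol = 55.10 L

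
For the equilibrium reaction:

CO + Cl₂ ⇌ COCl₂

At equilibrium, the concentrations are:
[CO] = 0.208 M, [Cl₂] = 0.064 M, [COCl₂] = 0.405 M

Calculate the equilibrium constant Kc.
K_c = 30.4237

Kc = ([COCl₂]) / ([CO] × [Cl₂])
   = ((0.405)) / ((0.208)·(0.064))
   = 0.405 / 0.013312 = 30.4237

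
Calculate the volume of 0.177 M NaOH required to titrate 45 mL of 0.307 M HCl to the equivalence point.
V_{base} = 78.1 mL

At equivalence: moles acid = moles base.
moles HCl = 0.307 M × 0.045 L = 0.013815 mol
V_NaOH = 0.013815 mol ÷ 0.177 M = 0.07805 L = 78.1 mL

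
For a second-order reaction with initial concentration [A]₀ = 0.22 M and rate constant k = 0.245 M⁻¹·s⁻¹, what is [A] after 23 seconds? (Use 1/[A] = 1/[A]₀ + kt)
0.0982 M

1/[A] = 1/[A]₀ + k·t = 1/0.22 + (0.245)·(23) = 4.5455 + 5.6350 = 10.1805
[A] = 1/10.1805 = 0.0982 M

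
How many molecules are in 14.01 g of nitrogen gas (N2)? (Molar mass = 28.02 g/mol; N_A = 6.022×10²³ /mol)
Moles = 14.01 g ÷ 28.02 g/mol = 0.5 mol
Molecules = 0.5 mol × 6.022×10²³ /mol = 3.011e+23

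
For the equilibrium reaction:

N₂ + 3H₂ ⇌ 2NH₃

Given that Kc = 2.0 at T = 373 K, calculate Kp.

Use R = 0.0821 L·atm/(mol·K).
K_p = 0.0021

Δn = (moles gaseous products) − (moles gaseous reactants) = -2
T = 373 K; RT = 0.0821 × 373 = 30.6233
Kp = Kc·(RT)^Δn = 2.0 × (30.6233)^-2 = 2.0 × 0.00106634 = 0.0021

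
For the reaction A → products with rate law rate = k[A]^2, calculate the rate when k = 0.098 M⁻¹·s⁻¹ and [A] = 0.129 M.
0.001631 M/s

rate = k·[A]^2 = 0.098·(0.129)^2 = 0.098·0.016641 = 0.001631 M/s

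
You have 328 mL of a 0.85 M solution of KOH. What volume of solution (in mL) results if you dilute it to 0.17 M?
Using M₁V₁ = M₂V₂:
0.85 × 328 = 0.17 × V₂
V₂ = (0.85 × 328) / 0.17 = 1640 mL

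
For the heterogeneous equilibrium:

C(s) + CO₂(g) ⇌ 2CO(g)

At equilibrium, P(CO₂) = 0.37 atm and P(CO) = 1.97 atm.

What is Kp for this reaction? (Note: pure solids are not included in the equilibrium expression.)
K_p = 10.489

Solid C is excluded.
Kp = P(CO)²/P(CO₂) = (1.97)²/0.37 = 3.881/0.37 = 10.489.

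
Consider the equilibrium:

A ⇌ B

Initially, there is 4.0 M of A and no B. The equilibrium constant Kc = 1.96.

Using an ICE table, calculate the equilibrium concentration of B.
[B] = 2.649 M

ICE: [A] = 4.0 − x, [B] = x.
Kc = x/(4.0 − x) = 1.96 ⇒ x = 1.96·4.0/(1 + 1.96) = 7.84/2.96 = 2.649.
[B] = x = 2.649 M.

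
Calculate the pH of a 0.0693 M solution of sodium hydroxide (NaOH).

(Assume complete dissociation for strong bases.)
pH = 12.84

[OH⁻] = 0.0693 M for strong base. pOH = -log[OH⁻] = 1.16, pH = 14 - pOH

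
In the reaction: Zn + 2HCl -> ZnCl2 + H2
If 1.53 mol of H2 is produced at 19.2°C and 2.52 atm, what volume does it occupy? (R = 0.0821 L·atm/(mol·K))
T = 19.2°C + 273.15 = 292.35 K
V = nRT/P = (1.53 × 0.0821 × 292.35) / 2.52
V = 14.57 L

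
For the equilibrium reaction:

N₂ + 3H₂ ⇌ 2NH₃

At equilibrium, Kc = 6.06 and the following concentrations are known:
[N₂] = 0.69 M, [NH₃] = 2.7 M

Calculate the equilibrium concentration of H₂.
[H₂] = 1.2036 M

Kc = ([NH₃]^2) / ([N₂] × [H₂]^3) = 6.06
[H₂]^3 = (product terms)/(Kc · other reactant terms) = 7.29 / (6.06 · 0.69) = 1.7434
[H₂] = (1.7434)^(1/3) = 1.2036 M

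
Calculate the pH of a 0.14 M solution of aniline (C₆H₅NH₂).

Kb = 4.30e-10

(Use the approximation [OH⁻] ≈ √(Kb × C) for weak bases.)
pH = 8.89

[OH⁻] = √(Kb × C) = √(4.30e-10 × 0.14) = 7.7589e-06. pOH = 5.11, pH = 14 - pOH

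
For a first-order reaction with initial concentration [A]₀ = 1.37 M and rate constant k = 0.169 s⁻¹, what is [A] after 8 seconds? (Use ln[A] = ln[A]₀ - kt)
0.3544 M

ln[A] = ln[A]₀ - k·t = ln(1.37) - (0.169)·(8) = 0.3148 - 1.3520 = -1.0372
[A] = e^(-1.0372) = 0.3544 M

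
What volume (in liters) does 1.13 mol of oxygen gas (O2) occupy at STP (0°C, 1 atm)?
At STP, 1 mol of gas occupies 22.4 L
Volume = 1.13 mol × 22.4 L/mol = 25.31 L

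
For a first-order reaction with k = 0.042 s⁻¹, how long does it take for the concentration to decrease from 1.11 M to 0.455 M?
21.23 s

From ln[A] = ln[A]₀ - k·t: t = ln([A]₀/[A])/k = ln(1.11/0.455)/0.042 = ln(2.4396)/0.042 = 0.8918/0.042 = 21.23 s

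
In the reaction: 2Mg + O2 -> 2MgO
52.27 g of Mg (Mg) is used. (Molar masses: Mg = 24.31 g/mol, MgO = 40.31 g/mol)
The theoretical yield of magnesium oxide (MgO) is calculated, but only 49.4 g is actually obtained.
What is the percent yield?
Moles of Mg = 52.27 g ÷ 24.31 g/mol = 2.15014 mol
Mole ratio: 2 mol MgO / 2 mol Mg
Moles of MgO = 2.15014 × (2/2) = 2.15014 mol
Theoretical yield = 2.15014 mol × 40.31 g/mol = 86.672 g
Actual yield = 49.4 g
Percent yield = (49.4 / 86.672) × 100% = 57.0%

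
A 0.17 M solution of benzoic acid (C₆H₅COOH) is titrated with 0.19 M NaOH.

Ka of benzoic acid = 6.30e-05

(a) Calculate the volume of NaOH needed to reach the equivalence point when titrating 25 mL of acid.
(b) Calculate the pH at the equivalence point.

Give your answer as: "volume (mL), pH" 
V = 22.4 mL, pH = 8.58

(a) At equivalence: moles acid = moles base.
moles acid = 0.17 × 0.025 = 0.00425 mol; V_NaOH = 0.00425/0.19 = 0.02237 L = 22.4 mL.
(b) At equivalence, all acid → conjugate base A⁻ at [A⁻] = 0.00425/0.04737 = 0.08972 M.
Kb = Kw/Ka = 1.0e-14/6.30e-05 = 1.587e-10; [OH⁻] = √(Kb·[A⁻]) = 3.774e-06; pOH = 5.42; pH = 14 − pOH = 8.58.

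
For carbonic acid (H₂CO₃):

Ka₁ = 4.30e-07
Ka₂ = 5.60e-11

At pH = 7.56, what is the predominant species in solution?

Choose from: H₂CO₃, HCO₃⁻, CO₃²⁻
HCO₃⁻

pKa1 = 6.37, pKa2 = 10.25. Each pKa is the crossover between adjacent species; pH = 7.56 lies in the region where HCO₃⁻ predominates.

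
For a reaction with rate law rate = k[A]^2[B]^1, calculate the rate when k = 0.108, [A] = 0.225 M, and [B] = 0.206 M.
0.001126 M/s

rate = k·[A]^2·[B]^1 = 0.108·(0.225)^2·(0.206)^1 = 0.108·0.050625·0.206 = 0.001126 M/s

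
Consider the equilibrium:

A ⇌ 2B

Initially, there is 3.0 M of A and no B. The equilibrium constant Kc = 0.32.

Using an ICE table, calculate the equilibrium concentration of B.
[B] = 0.903 M

ICE: [A] = 3.0 − x, [B] = 2x.
Kc = (2x)²/(3.0 − x) = 0.32 ⇒ 4x² + 0.32x − 0.96 = 0.
x = (−0.32 + √(0.32² + 4·4·0.96))/(2·4) = (−0.32 + √15.462)/8 = 0.45153.
[B] = 2x = 0.903 M.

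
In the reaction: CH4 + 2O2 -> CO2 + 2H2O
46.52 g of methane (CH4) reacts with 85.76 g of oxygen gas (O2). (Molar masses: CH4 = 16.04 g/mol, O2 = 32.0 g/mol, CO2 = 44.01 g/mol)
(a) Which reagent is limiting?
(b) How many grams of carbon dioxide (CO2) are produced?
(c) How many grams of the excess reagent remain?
(a) O2, (b) 58.97 g, (c) 25.03 g

Moles of CH4 = 46.52 g ÷ 16.04 g/mol = 2.90025 mol
Moles of O2 = 85.76 g ÷ 32.0 g/mol = 2.68 mol
Moles ÷ coefficient: CH4: 2.90025/1 = 2.9, O2: 2.68/2 = 1.34
(a) O2 has the smaller value, so O2 is the limiting reagent.
(b) Moles of CO2 = 2.68 mol O2 × (1/2) = 1.34 mol; mass = 1.34 mol × 44.01 g/mol = 58.97 g
(c) CH4 consumed = 2.68 × (1/2) = 1.34 mol; remaining = 2.90025 − 1.34 = 1.56025 mol; mass = 1.56025 mol × 16.04 g/mol = 25.03 g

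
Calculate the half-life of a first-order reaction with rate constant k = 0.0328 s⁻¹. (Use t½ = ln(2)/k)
21.13 s

t½ = ln(2)/k = 0.6931/0.0328 = 21.13 s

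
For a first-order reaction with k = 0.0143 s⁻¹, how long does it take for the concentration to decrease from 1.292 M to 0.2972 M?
102.77 s

From ln[A] = ln[A]₀ - k·t: t = ln([A]₀/[A])/k = ln(1.292/0.2972)/0.0143 = ln(4.3472)/0.0143 = 1.4695/0.0143 = 102.77 s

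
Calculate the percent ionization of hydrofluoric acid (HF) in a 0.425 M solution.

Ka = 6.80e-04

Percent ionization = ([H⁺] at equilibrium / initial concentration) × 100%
Percent ionization = 3.92%

Let x = [H⁺]. Ka = x²/(C - x) ⇒ x² + (6.80e-04)x - (6.80e-04)(0.425) = 0. x = 1.6663e-02. Percent = (1.6663e-02/0.425) × 100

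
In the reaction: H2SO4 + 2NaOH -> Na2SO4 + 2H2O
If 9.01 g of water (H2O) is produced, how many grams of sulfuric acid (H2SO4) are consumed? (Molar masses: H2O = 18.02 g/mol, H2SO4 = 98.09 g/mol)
Moles of H2O = 9.01 g ÷ 18.02 g/mol = 0.5 mol
Mole ratio: 1 mol H2SO4 / 2 mol H2O
Moles of H2SO4 = 0.5 × (1/2) = 0.25 mol
Mass of H2SO4 = 0.25 mol × 98.09 g/mol = 24.52 g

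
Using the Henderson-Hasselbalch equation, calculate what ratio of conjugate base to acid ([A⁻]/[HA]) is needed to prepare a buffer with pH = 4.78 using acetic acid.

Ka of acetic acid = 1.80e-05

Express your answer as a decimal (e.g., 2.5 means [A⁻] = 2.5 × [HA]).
[A⁻]/[HA] = 1.085

pKa = −log(1.80e-05) = 4.7447. pH = pKa + log([A⁻]/[HA]). 4.78 = 4.7447 + log(ratio). log(ratio) = 4.78 − 4.7447 = 0.0353. ratio = 10^(0.0353) = 1.085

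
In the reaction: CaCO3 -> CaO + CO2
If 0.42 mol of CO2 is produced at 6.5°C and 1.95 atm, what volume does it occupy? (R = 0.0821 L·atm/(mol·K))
T = 6.5°C + 273.15 = 279.65 K
V = nRT/P = (0.42 × 0.0821 × 279.65) / 1.95
V = 4.95 L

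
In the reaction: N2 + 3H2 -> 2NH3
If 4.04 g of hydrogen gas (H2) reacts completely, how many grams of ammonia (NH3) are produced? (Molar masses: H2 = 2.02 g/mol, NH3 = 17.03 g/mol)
Moles of H2 = 4.04 g ÷ 2.02 g/mol = 2 mol
Mole ratio: 2 mol NH3 / 3 mol H2
Moles of NH3 = 2 × (2/3) = 1.33333 mol
Mass of NH3 = 1.33333 mol × 17.03 g/mol = 22.71 g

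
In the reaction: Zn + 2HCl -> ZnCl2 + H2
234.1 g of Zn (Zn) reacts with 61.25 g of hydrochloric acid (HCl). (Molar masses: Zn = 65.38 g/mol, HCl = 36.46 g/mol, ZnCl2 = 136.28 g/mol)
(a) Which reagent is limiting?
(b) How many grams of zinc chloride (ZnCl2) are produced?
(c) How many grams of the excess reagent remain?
(a) HCl, (b) 114.5 g, (c) 179.2 g

Moles of Zn = 234.1 g ÷ 65.38 g/mol = 3.58061 mol
Moles of HCl = 61.25 g ÷ 36.46 g/mol = 1.67992 mol
Moles ÷ coefficient: Zn: 3.58061/1 = 3.581, HCl: 1.67992/2 = 0.84
(a) HCl has the smaller value, so HCl is the limiting reagent.
(b) Moles of ZnCl2 = 1.67992 mol HCl × (1/2) = 0.839962 mol; mass = 0.839962 mol × 136.28 g/mol = 114.5 g
(c) Zn consumed = 1.67992 × (1/2) = 0.839962 mol; remaining = 3.58061 − 0.839962 = 2.74064 mol; mass = 2.74064 mol × 65.38 g/mol = 179.2 g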